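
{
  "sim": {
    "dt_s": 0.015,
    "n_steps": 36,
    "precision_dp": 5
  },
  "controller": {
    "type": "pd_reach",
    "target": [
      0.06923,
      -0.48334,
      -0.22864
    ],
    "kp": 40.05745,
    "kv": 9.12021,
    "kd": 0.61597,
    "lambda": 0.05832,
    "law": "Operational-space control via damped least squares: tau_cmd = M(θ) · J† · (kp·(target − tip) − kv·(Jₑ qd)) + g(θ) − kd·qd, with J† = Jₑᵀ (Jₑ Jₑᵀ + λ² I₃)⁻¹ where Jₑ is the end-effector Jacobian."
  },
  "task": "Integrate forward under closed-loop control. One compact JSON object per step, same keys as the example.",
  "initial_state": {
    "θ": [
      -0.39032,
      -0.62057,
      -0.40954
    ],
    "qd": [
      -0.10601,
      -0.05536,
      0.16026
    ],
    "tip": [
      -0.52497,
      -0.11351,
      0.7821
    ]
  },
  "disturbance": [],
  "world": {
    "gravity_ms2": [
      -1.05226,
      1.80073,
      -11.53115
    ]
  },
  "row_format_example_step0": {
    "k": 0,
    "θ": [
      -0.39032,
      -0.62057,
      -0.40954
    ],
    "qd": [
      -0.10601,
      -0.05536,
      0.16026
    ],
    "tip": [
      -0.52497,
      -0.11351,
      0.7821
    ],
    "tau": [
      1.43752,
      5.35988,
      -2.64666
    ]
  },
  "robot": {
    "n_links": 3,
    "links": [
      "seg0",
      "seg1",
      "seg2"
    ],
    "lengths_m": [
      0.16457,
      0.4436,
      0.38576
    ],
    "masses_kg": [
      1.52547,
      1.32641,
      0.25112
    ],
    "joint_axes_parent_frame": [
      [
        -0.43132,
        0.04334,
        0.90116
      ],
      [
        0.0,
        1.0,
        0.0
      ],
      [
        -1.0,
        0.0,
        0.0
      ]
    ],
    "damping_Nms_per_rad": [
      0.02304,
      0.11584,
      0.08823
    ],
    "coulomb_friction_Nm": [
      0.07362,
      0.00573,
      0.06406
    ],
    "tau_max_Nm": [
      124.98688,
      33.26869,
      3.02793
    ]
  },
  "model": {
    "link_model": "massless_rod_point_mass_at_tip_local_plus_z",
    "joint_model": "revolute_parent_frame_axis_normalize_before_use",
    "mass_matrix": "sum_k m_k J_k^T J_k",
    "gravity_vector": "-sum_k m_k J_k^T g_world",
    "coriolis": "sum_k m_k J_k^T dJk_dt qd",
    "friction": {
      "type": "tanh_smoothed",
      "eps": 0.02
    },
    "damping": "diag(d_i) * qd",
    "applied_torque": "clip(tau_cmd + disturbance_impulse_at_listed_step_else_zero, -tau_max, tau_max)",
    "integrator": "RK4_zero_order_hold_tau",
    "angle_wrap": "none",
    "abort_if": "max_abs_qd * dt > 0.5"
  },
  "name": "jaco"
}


{"k":1,"\u03b8":[-0.38841,-0.62208,-0.41547],"qd":[0.33116,-0.14285,-0.94152],"tip":[-0.52578,-0.11533,0.78046],"tau":[1.06661,5.53582,-1.58292]}
{"k":2,"\u03b8":[-0.38237,-0.62457,-0.43481],"qd":[0.47002,-0.18939,-1.6335],"tip":[-0.52688,-0.12194,0.77618],"tau":[0.91909,5.82599,-0.94929]}
{"k":3,"\u03b8":[-0.37501,-0.62761,-0.46263],"qd":[0.50709,-0.21522,-2.07477],"tip":[-0.52804,-0.13142,0.77006],"tau":[0.85257,6.18918,-0.57118]}
{"k":4,"\u03b8":[-0.36762,-0.63088,-0.49597],"qd":[0.47534,-0.22024,-2.3718],"tip":[-0.529,-0.14263,0.76261],"tau":[0.8398,6.6218,-0.33908]}
{"k":5,"\u03b8":[-0.36105,-0.63406,-0.53314],"qd":[0.39805,-0.20329,-2.58522],"tip":[-0.52954,-0.1549,0.75414],"tau":[0.86303,7.0945,-0.19012]}
{"k":6,"\u03b8":[-0.35585,-0.63682,-0.57314],"qd":[0.29279,-0.16378,-2.74894],"tip":[-0.52951,-0.16781,0.74488],"tau":[0.90999,7.55529,-0.08858]}
{"k":7,"\u03b8":[-0.35232,-0.63882,-0.61535],"qd":[0.17572,-0.10322,-2.88092],"tip":[-0.52873,-0.18113,0.735],"tau":[0.97003,7.93643,-0.01472]}
{"k":8,"\u03b8":[-0.35052,-0.6398,-0.65937],"qd":[0.06318,-0.02612,-2.98968],"tip":[-0.52709,-0.19468,0.72463],"tau":[1.03237,8.1661,0.04194]}
{"k":9,"\u03b8":[-0.35017,-0.63957,-0.70485],"qd":[-0.00224,0.05505,-3.07283],"tip":[-0.52447,-0.20834,0.71389],"tau":[1.06595,8.16957,0.08321]}
{"k":10,"\u03b8":[-0.3502,-0.6382,-0.75139],"qd":[-0.01255,0.1299,-3.13546],"tip":[-0.52072,-0.22208,0.70292],"tau":[1.06196,7.92883,0.11479]}
{"k":11,"\u03b8":[-0.35025,-0.63578,-0.7988],"qd":[-0.01194,0.19653,-3.19177],"tip":[-0.51583,-0.23579,0.69172],"tau":[1.05375,7.48398,0.14722]}
{"k":12,"\u03b8":[-0.35011,-0.6325,-0.84699],"qd":[0.01104,0.2448,-3.23918],"tip":[-0.50987,-0.24937,0.68026],"tau":[1.03326,6.86812,0.1793]}
{"k":13,"\u03b8":[-0.34966,-0.62865,-0.89587],"qd":[0.04086,0.27034,-3.28155],"tip":[-0.50297,-0.26269,0.66843],"tau":[1.01385,6.16461,0.21384]}
{"k":14,"\u03b8":[-0.34845,-0.62467,-0.94529],"qd":[0.11608,0.26134,-3.31069],"tip":[-0.49524,-0.27561,0.65618],"tau":[0.96401,5.44182,0.24577]}
{"k":15,"\u03b8":[-0.34588,-0.62108,-0.99509],"qd":[0.22117,0.2184,-3.33156],"tip":[-0.48677,-0.28801,0.64348],"tau":[0.89479,4.82019,0.2785]}
{"k":16,"\u03b8":[-0.3417,-0.61833,-1.04517],"qd":[0.33119,0.14923,-3.34816],"tip":[-0.47766,-0.29978,0.63028],"tau":[0.82513,4.39698,0.31429]}
{"k":17,"\u03b8":[-0.33599,-0.61673,-1.09547],"qd":[0.42585,0.06526,-3.36155],"tip":[-0.46804,-0.31079,0.61656],"tau":[0.76988,4.21053,0.35321]}
{"k":18,"\u03b8":[-0.32908,-0.6164,-1.14596],"qd":[0.49189,-0.02118,-3.37106],"tip":[-0.45803,-0.32094,0.60231],"tau":[0.73762,4.23422,0.39418]}
{"k":19,"\u03b8":[-0.32144,-0.61731,-1.19654],"qd":[0.52473,-0.09988,-3.37517],"tip":[-0.44773,-0.33014,0.58758],"tau":[0.72963,4.38993,0.4357]}
{"k":20,"\u03b8":[-0.31352,-0.61931,-1.24714],"qd":[0.52973,-0.16634,-3.37173],"tip":[-0.4372,-0.33832,0.57244],"tau":[0.73958,4.57658,0.476]}
{"k":21,"\u03b8":[-0.30566,-0.62222,-1.29761],"qd":[0.51688,-0.22095,-3.35887],"tip":[-0.42651,-0.34545,0.557],"tau":[0.75802,4.69652,0.51363]}
{"k":22,"\u03b8":[-0.29804,-0.62589,-1.34781],"qd":[0.49883,-0.26909,-3.33495],"tip":[-0.41568,-0.35152,0.54137],"tau":[0.77426,4.67269,0.54735]}
{"k":23,"\u03b8":[-0.29063,-0.63031,-1.39756],"qd":[0.48802,-0.31981,-3.29872],"tip":[-0.40477,-0.35654,0.52568],"tau":[0.77882,4.45315,0.57619]}
{"k":24,"\u03b8":[-0.28325,-0.63559,-1.44667],"qd":[0.49486,-0.38453,-3.24944],"tip":[-0.39382,-0.36051,0.51003],"tau":[0.76466,4.0037,0.59947]}
{"k":25,"\u03b8":[-0.27557,-0.64205,-1.49493],"qd":[0.52735,-0.47623,-3.18666],"tip":[-0.38288,-0.36349,0.4945],"tau":[0.7273,3.29456,0.61661]}
{"k":26,"\u03b8":[-0.26716,-0.65019,-1.54216],"qd":[0.59169,-0.60941,-3.10993],"tip":[-0.37203,-0.36551,0.47915],"tau":[0.66442,2.28995,0.62694]}
{"k":27,"\u03b8":[-0.2575,-0.66077,-1.58812],"qd":[0.6931,-0.80064,-3.01836],"tip":[-0.36138,-0.36662,0.46398],"tau":[0.57609,0.95017,0.62941]}
{"k":28,"\u03b8":[-0.246,-0.67479,-1.63259],"qd":[0.83584,-1.06885,-2.91029],"tip":[-0.35106,-0.36689,0.44897],"tau":[0.46704,-0.74136,0.62243]}
{"k":29,"\u03b8":[-0.23202,-0.69356,-1.6753],"qd":[1.02114,-1.43386,-2.78329],"tip":[-0.34122,-0.36642,0.43402],"tau":[0.35267,-2.71415,0.60389]}
{"k":30,"\u03b8":[-0.21497,-0.71865,-1.71594],"qd":[1.2419,-1.91113,-2.63497],"tip":[-0.33205,-0.36533,0.41895],"tau":[0.26836,-4.71853,0.57172]}
{"k":31,"\u03b8":[-0.19446,-0.75175,-1.75421],"qd":[1.47543,-2.50148,-2.46489],"tip":[-0.32377,-0.3638,0.40351],"tau":[0.27524,-6.28356,0.52496]}
{"k":32,"\u03b8":[-0.17062,-0.79437,-1.78978],"qd":[1.68155,-3.17909,-2.2765],"tip":[-0.31658,-0.36203,0.38733],"tau":[0.44651,-6.86736,0.46469]}
{"k":33,"\u03b8":[-0.14417,-0.8474,-1.82244],"qd":[1.81765,-3.88955,-2.07594],"tip":[-0.31066,-0.36026,0.36998],"tau":[0.82692,-6.19824,0.39278]}
{"k":34,"\u03b8":[-0.11635,-0.91083,-1.85203],"qd":[1.866,-4.56691,-1.86656],"tip":[-0.30597,-0.35873,0.35113],"tau":[1.39445,-4.47793,0.30882]}
{"k":35,"\u03b8":[-0.08836,-0.98378,-1.8784],"qd":[1.8444,-5.15879,-1.64602],"tip":[-0.30229,-0.35766,0.33065],"tau":[2.06578,-2.20062,0.20957]}
{"k":36,"\u03b8":[-0.06102,-1.06477,-1.90137],"qd":[1.78712,-5.63883,-1.41108],"tip":[-0.29918,-0.35725,0.30863]}


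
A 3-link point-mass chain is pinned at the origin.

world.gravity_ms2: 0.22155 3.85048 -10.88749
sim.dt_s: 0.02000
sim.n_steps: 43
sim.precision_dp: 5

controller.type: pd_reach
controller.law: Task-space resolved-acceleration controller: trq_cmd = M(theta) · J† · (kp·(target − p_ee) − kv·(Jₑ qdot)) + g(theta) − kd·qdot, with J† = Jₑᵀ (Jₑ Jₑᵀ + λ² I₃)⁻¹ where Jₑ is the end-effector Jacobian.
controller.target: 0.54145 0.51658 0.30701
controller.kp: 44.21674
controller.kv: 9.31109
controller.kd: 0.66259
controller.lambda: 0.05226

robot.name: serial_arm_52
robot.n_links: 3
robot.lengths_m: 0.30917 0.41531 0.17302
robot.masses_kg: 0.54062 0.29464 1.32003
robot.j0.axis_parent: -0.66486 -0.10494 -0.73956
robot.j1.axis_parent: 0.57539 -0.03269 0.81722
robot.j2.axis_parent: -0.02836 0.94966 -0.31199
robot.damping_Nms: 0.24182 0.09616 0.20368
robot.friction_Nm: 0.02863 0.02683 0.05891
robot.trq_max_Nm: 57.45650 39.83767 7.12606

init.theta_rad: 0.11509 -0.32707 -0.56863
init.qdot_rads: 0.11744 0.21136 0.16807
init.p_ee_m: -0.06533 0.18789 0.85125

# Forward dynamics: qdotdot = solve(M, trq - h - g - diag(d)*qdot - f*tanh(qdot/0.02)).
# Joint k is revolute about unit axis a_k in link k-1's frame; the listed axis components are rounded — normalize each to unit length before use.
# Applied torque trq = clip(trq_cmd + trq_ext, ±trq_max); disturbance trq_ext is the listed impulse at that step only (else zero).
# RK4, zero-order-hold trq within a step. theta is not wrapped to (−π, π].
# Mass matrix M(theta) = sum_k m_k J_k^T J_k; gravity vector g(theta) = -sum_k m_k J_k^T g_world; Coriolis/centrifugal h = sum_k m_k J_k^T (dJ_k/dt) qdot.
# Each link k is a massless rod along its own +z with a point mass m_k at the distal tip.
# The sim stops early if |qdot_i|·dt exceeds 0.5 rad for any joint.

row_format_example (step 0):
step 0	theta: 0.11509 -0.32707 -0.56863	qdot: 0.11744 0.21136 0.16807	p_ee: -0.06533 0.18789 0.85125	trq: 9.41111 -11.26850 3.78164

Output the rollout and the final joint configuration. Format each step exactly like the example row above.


step 1	theta: 0.09618 -0.36958 -0.57685	qdot: -1.83983 -4.17187 -0.82926	p_ee: -0.06114 0.19143 0.84913	trq: 7.35323 -5.89815 3.87246
step 2	theta: 0.06903 -0.44468 -0.57387	qdot: -0.92238 -3.43378 1.03709	p_ee: -0.05024 0.20125 0.84553	trq: 4.35839 -4.95751 2.10625
step 3	theta: 0.04852 -0.52426 -0.55692	qdot: -1.07626 -4.44220 0.70049	p_ee: -0.03520 0.21589 0.84098	trq: 2.41753 -2.94804 2.10755
step 4	theta: 0.03081 -0.61325 -0.54021	qdot: -0.68318 -4.44826 0.96967	p_ee: -0.01702 0.23415 0.83399	trq: 0.52323 -1.86418 1.70174
step 5	theta: 0.01972 -0.70388 -0.52209	qdot: -0.40679 -4.59236 0.85514	p_ee: 0.00375 0.25505 0.82474	trq: -1.03343 -0.75331 1.61721
step 6	theta: 0.01503 -0.79548 -0.50583	qdot: -0.04987 -4.55667 0.77484	p_ee: 0.02672 0.27767 0.81290	trq: -2.42600 0.17306 1.52767
step 7	theta: 0.01756 -0.88578 -0.49184	qdot: 0.31165 -4.46632 0.62285	p_ee: 0.05158 0.30121 0.79851	trq: -3.64124 1.02228 1.51301
step 8	theta: 0.02761 -0.97336 -0.48093	qdot: 0.70149 -4.28612 0.46610	p_ee: 0.07800 0.32495 0.78163	trq: -4.72889 1.76719 1.52565
step 9	theta: 0.04558 -1.05669 -0.47331	qdot: 1.10003 -4.04240 0.29034	p_ee: 0.10564 0.34824 0.76246	trq: -5.69668 2.41750 1.57883
step 10	theta: 0.07151 -1.13459 -0.46928	qdot: 1.49552 -3.74536 0.10529	p_ee: 0.13416 0.37053 0.74126	trq: -6.54993 2.96593 1.66512
step 11	theta: 0.10524 -1.20609 -0.46886	qdot: 1.88169 -3.39693 -0.05391	p_ee: 0.16318 0.39132 0.71834	trq: -7.29346 3.39975 1.75398
step 12	theta: 0.14655 -1.27014 -0.47091	qdot: 2.24630 -3.00848 -0.16224	p_ee: 0.19243 0.41022 0.69421	trq: -7.92656 3.71548 1.82076
step 13	theta: 0.19447 -1.32658 -0.47573	qdot: 2.54130 -2.63497 -0.32557	p_ee: 0.22151 0.42693 0.66925	trq: -8.42977 3.94118 1.94978
step 14	theta: 0.24775 -1.37549 -0.48360	qdot: 2.78060 -2.25661 -0.46603	p_ee: 0.25003 0.44126 0.64383	trq: -8.81862 4.05801 2.07382
step 15	theta: 0.30517 -1.41694 -0.49404	qdot: 2.95423 -1.88848 -0.58081	p_ee: 0.27766 0.45316 0.61842	trq: -9.09339 4.07827 2.18580
step 16	theta: 0.36537 -1.45123 -0.50652	qdot: 3.05839 -1.54205 -0.66689	p_ee: 0.30412 0.46267 0.59342	trq: -9.25859 4.01601 2.27915
step 17	theta: 0.42697 -1.47890 -0.52044	qdot: 3.09437 -1.22587 -0.72408	p_ee: 0.32918 0.46993 0.56920	trq: -9.32214 3.88655 2.35050
step 18	theta: 0.48866 -1.50060 -0.53526	qdot: 3.06790 -0.94520 -0.75449	p_ee: 0.35264 0.47517 0.54608	trq: -9.29498 3.70503 2.39939
step 19	theta: 0.54928 -1.51706 -0.55046	qdot: 2.98798 -0.70206 -0.76179	p_ee: 0.37439 0.47864 0.52427	trq: -9.19011 3.48529 2.42754
step 20	theta: 0.60785 -1.52902 -0.56563	qdot: 2.86546 -0.49577 -0.75047	p_ee: 0.39437 0.48063 0.50395	trq: -9.02166 3.23923 2.43804
step 21	theta: 0.66366 -1.53721 -0.58044	qdot: 2.71160 -0.32369 -0.72515	p_ee: 0.41257 0.48146 0.48520	trq: -8.80386 2.97661 2.43464
step 22	theta: 0.71617 -1.54227 -0.59463	qdot: 2.53709 -0.18196 -0.69008	p_ee: 0.42900 0.48140 0.46805	trq: -8.55021 2.70525 2.42110
step 23	theta: 0.76507 -1.54475 -0.60807	qdot: 2.35129 -0.06624 -0.64896	p_ee: 0.44373 0.48071 0.45247	trq: -8.27297 2.43124 2.40084
step 24	theta: 0.81020 -1.54515 -0.62066	qdot: 2.15983 0.02478 -0.60743	p_ee: 0.45685 0.47962 0.43840	trq: -7.98157 2.16360 2.37840
step 25	theta: 0.85147 -1.54400 -0.63247	qdot: 1.96617 0.09067 -0.57001	p_ee: 0.46846 0.47829 0.42577	trq: -7.68375 1.91369 2.35683
step 26	theta: 0.88897 -1.54162 -0.64346	qdot: 1.78410 0.14798 -0.52510	p_ee: 0.47869 0.47687 0.41446	trq: -7.39241 1.66657 2.32897
step 27	theta: 0.92293 -1.53820 -0.65355	qdot: 1.61326 0.19587 -0.48145	p_ee: 0.48766 0.47548 0.40437	trq: -7.11046 1.42735 2.30218
step 28	theta: 0.95361 -1.53390 -0.66280	qdot: 1.45470 0.23562 -0.44067	p_ee: 0.49547 0.47423 0.39540	trq: -6.84133 1.19874 2.27779
step 29	theta: 0.98124 -1.52887 -0.67127	qdot: 1.30909 0.26857 -0.40309	p_ee: 0.50226 0.47318 0.38742	trq: -6.58770 0.98253 2.25604
step 30	theta: 1.00608 -1.52324 -0.67901	qdot: 1.17656 0.29579 -0.36874	p_ee: 0.50812 0.47236 0.38034	trq: -6.35136 0.78000 2.23691
step 31	theta: 1.02841 -1.51711 -0.68609	qdot: 1.05686 0.31811 -0.33750	p_ee: 0.51315 0.47179 0.37405	trq: -6.13335 0.59196 2.22023
step 32	theta: 1.04846 -1.51059 -0.69258	qdot: 0.94941 0.33617 -0.30920	p_ee: 0.51746 0.47149 0.36846	trq: -5.93410 0.41887 2.20580
step 33	theta: 1.06648 -1.50373 -0.69852	qdot: 0.85344 0.35044 -0.28360	p_ee: 0.52113 0.47143 0.36350	trq: -5.75351 0.26085 2.19334
step 34	theta: 1.08269 -1.49663 -0.70398	qdot: 0.76807 0.36132 -0.26044	p_ee: 0.52423 0.47162 0.35908	trq: -5.59113 0.11776 2.18260
step 35	theta: 1.09728 -1.48933 -0.70899	qdot: 0.69237 0.36914 -0.23948	p_ee: 0.52684 0.47203 0.35514	trq: -5.44622 -0.01078 2.17330
step 36	theta: 1.11045 -1.48191 -0.71360	qdot: 0.62542 0.37416 -0.22047	p_ee: 0.52903 0.47263 0.35162	trq: -5.31785 -0.12533 2.16522
step 37	theta: 1.12236 -1.47441 -0.71785	qdot: 0.56631 0.37666 -0.20319	p_ee: 0.53085 0.47340 0.34847	trq: -5.20495 -0.22659 2.15813
step 38	theta: 1.13316 -1.46688 -0.72177	qdot: 0.51417 0.37689 -0.18742	p_ee: 0.53234 0.47432 0.34565	trq: -5.10639 -0.31537 2.15185
step 39	theta: 1.14297 -1.45937 -0.72538	qdot: 0.46822 0.37507 -0.17299	p_ee: 0.53357 0.47535 0.34311	trq: -5.02100 -0.39255 2.14622
step 40	theta: 1.15193 -1.45191 -0.72872	qdot: 0.42772 0.37145 -0.15974	p_ee: 0.53456 0.47648 0.34083	trq: -4.94761 -0.45905 2.14111
step 41	theta: 1.16012 -1.44454 -0.73180	qdot: 0.39202 0.36626 -0.14752	p_ee: 0.53536 0.47768 0.33876	trq: -4.88508 -0.51582 2.13641
step 42	theta: 1.16764 -1.43729 -0.73464	qdot: 0.36051 0.35970 -0.13622	p_ee: 0.53600 0.47893 0.33689	trq: -4.83231 -0.56378 2.13205
step 43	theta: 1.17456 -1.43018 -0.73727	qdot: 0.33267 0.35199 -0.12574	p_ee: 0.53649 0.48022 0.33519
final theta (rad): 1.17456 -1.43018 -0.73727


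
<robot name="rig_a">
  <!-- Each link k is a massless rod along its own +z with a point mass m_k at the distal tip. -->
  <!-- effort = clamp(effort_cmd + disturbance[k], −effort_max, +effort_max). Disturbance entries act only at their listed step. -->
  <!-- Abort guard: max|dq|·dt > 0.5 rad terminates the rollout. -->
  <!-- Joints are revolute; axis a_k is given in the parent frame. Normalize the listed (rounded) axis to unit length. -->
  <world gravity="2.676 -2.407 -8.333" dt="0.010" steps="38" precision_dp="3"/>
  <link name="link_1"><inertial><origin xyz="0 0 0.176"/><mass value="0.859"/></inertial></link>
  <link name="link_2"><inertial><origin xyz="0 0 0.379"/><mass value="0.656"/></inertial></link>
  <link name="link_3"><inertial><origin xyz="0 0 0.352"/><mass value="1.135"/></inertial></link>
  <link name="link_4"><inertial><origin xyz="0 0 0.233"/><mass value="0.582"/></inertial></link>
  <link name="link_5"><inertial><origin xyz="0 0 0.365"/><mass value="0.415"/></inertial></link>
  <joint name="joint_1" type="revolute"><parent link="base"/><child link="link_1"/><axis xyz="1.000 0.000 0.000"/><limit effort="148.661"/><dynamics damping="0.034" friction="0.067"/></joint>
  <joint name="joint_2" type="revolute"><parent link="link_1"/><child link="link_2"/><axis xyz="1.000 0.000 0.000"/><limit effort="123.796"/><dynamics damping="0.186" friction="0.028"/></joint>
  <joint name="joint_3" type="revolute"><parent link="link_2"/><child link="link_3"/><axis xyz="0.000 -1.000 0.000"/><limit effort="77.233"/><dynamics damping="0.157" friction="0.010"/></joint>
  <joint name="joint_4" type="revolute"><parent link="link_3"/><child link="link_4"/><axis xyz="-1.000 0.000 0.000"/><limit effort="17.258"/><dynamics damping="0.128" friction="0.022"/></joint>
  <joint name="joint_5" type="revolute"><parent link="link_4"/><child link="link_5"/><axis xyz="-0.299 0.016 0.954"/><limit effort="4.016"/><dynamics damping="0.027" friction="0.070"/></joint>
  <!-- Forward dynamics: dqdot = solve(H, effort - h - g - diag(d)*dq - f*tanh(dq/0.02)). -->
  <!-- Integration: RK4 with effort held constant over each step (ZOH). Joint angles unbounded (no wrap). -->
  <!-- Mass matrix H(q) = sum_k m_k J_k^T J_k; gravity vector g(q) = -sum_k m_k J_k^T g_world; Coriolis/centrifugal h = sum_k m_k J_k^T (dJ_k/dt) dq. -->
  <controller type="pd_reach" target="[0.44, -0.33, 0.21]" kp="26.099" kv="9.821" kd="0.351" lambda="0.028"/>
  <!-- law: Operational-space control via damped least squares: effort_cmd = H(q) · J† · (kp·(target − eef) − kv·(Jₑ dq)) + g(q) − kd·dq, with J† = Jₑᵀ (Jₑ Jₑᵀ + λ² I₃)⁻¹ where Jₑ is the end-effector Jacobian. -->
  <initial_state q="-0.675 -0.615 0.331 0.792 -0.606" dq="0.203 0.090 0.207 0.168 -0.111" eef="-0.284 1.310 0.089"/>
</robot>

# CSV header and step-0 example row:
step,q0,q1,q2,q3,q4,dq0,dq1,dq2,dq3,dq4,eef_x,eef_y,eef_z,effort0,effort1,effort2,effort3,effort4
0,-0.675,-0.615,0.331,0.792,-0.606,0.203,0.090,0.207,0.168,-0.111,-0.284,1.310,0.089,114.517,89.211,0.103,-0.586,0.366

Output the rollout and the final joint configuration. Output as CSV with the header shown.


step,q0,q1,q2,q3,q4,dq0,dq1,dq2,dq3,dq4,eef_x,eef_y,eef_z,effort0,effort1,effort2,effort3,effort4
1,-0.669,-0.615,0.333,0.801,-0.604,0.962,-0.029,0.224,1.641,0.447,-0.285,1.307,0.092,103.807,81.290,0.300,-1.262,0.109
2,-0.657,-0.615,0.335,0.824,-0.602,1.557,-0.049,0.213,3.012,-0.008,-0.283,1.300,0.095,92.083,72.448,0.234,-1.593,0.246
3,-0.638,-0.616,0.338,0.859,-0.597,2.045,-0.057,0.257,3.923,1.053,-0.280,1.289,0.099,80.705,63.804,0.511,-1.689,-0.152
4,-0.617,-0.616,0.340,0.903,-0.592,2.356,0.058,0.235,4.903,0.039,-0.275,1.276,0.103,69.071,54.836,0.305,-1.639,0.218
5,-0.592,-0.615,0.343,0.955,-0.584,2.620,0.116,0.299,5.304,1.609,-0.269,1.260,0.108,58.929,47.016,0.707,-1.508,-0.351
6,-0.565,-0.613,0.345,1.011,-0.578,2.702,0.326,0.252,6.013,-0.185,-0.262,1.241,0.114,48.800,39.088,0.335,-1.359,0.310
7,-0.537,-0.609,0.349,1.071,-0.566,2.832,0.379,0.345,5.938,2.423,-0.253,1.221,0.121,40.873,32.933,0.995,-1.206,-0.640
8,-0.510,-0.604,0.351,1.134,-0.560,2.744,0.658,0.240,6.608,-1.003,-0.243,1.198,0.129,32.467,26.271,0.247,-1.094,0.614
9,-0.481,-0.597,0.355,1.197,-0.546,2.860,0.602,0.382,6.007,3.695,-0.232,1.174,0.138,26.978,22.038,1.409,-0.993,-1.107
10,-0.454,-0.589,0.357,1.262,-0.542,2.622,0.973,0.182,6.913,-2.561,-0.222,1.149,0.148,19.925,16.383,-0.043,-0.970,1.175
11,-0.427,-0.581,0.360,1.324,-0.524,2.836,0.710,0.405,5.641,5.784,-0.209,1.123,0.158,16.779,14.053,2.020,-0.926,-1.888
12,-0.401,-0.571,0.363,1.389,-0.523,2.407,1.256,0.077,7.108,-4.960,-0.198,1.096,0.168,10.506,8.960,-0.634,-1.000,2.032
13,-0.374,-0.562,0.365,1.448,-0.500,2.827,0.683,0.405,4.951,8.848,-0.184,1.069,0.179,9.500,8.402,2.876,-0.983,-3.038
14,-0.350,-0.550,0.367,1.511,-0.504,2.111,1.544,-0.077,7.382,-8.691,-0.172,1.041,0.190,3.416,3.401,-1.766,-1.162,3.369
15,-0.325,-0.540,0.368,1.567,-0.476,2.886,0.499,0.378,3.927,13.524,-0.159,1.013,0.201,4.501,4.584,4.210,-1.118,-4.016
16,-0.301,-0.529,0.369,1.624,-0.468,1.827,1.756,-0.164,7.430,-11.005,-0.146,0.984,0.212,-1.542,-0.423,-2.756,-1.411,4.016
17,-0.278,-0.518,0.370,1.677,-0.438,2.855,0.390,0.250,3.179,16.065,-0.132,0.956,0.223,0.514,1.546,4.943,-1.327,-4.016
18,-0.255,-0.507,0.370,1.728,-0.412,1.666,1.780,-0.163,6.983,-10.005,-0.119,0.928,0.234,-4.693,-2.766,-2.939,-1.678,3.774
19,-0.233,-0.497,0.370,1.775,-0.370,2.729,0.376,0.083,2.570,17.607,-0.106,0.899,0.244,-2.793,-0.949,5.047,-1.592,-4.016
20,-0.213,-0.485,0.369,1.823,-0.342,1.442,1.856,-0.187,6.844,-10.988,-0.093,0.871,0.254,-7.162,-4.559,-3.839,-1.973,4.016
21,-0.192,-0.475,0.368,1.864,-0.284,2.666,0.272,-0.107,1.545,21.835,-0.080,0.843,0.263,-5.274,-2.744,5.501,-1.849,-4.016
22,-0.173,-0.464,0.366,1.906,-0.238,1.242,1.886,-0.191,6.688,-11.692,-0.068,0.814,0.272,-8.860,-5.740,-4.634,-2.259,4.016
23,-0.153,-0.454,0.364,1.941,-0.155,2.510,0.284,-0.339,0.340,27.354,-0.056,0.786,0.280,-7.895,-4.514,4.466,-2.149,-4.016
24,-0.136,-0.442,0.361,1.977,-0.093,1.038,1.901,-0.271,6.736,-13.661,-0.045,0.758,0.287,-9.925,-6.471,-5.220,-2.505,4.016
25,-0.119,-0.431,0.356,2.006,0.011,2.144,0.555,-0.654,-0.684,32.340,-0.034,0.730,0.294,-11.593,-6.649,-1.671,-2.546,-4.016
26,-0.105,-0.418,0.349,2.036,0.093,0.892,1.827,-0.739,6.377,-13.124,-0.025,0.702,0.300,-10.187,-6.731,-3.708,-2.673,4.016
27,-0.092,-0.404,0.340,2.061,0.208,1.471,1.174,-1.132,-0.642,31.837,-0.018,0.673,0.304,-18.080,-9.915,-16.410,-2.959,-4.016
28,-0.083,-0.387,0.324,2.089,0.304,0.488,2.061,-2.007,5.448,-8.136,-0.012,0.645,0.309,-10.794,-7.244,-2.157,-2.923,2.839
29,-0.078,-0.367,0.303,2.122,0.363,0.594,1.928,-2.225,1.527,17.797,-0.006,0.618,0.312,-19.360,-11.713,-4.132,-2.831,-4.016
30,-0.075,-0.345,0.279,2.162,0.374,-0.091,2.461,-2.490,6.127,-13.581,-0.001,0.593,0.316,-9.020,-6.506,2.472,-3.094,4.016
31,-0.075,-0.322,0.255,2.197,0.416,0.168,2.198,-2.334,1.154,19.796,0.002,0.567,0.318,-15.964,-11.076,22.966,-2.851,-4.016
32,-0.075,-0.299,0.238,2.230,0.461,-0.065,2.202,-1.099,5.110,-8.410,0.004,0.542,0.320,-8.470,-6.107,7.373,-3.206,2.829
33,-0.074,-0.279,0.230,2.265,0.488,0.201,1.887,-0.571,1.972,12.725,0.006,0.518,0.321,-12.008,-8.593,20.538,-3.138,-4.016
34,-0.071,-0.263,0.229,2.301,0.493,0.397,1.406,0.433,5.026,-10.506,0.009,0.495,0.322,-7.508,-5.041,4.138,-3.251,3.579
35,-0.066,-0.249,0.236,2.332,0.522,0.515,1.327,0.900,1.380,14.963,0.012,0.472,0.322,-12.745,-8.947,17.734,-3.254,-4.016
36,-0.060,-0.238,0.248,2.361,0.556,0.725,0.827,1.658,4.184,-6.715,0.015,0.449,0.322,-8.584,-5.564,2.913,-3.266,2.209
37,-0.053,-0.230,0.267,2.391,0.569,0.698,0.881,2.021,2.022,8.681,0.019,0.427,0.322,-12.589,-8.647,10.097,-3.309,-3.440
38,-0.045,-0.223,0.289,2.422,0.569,0.935,0.367,2.316,4.118,-7.994,0.025,0.407,0.323,,,,,
# final q (rad): -0.045 -0.223 0.289 2.422 0.569


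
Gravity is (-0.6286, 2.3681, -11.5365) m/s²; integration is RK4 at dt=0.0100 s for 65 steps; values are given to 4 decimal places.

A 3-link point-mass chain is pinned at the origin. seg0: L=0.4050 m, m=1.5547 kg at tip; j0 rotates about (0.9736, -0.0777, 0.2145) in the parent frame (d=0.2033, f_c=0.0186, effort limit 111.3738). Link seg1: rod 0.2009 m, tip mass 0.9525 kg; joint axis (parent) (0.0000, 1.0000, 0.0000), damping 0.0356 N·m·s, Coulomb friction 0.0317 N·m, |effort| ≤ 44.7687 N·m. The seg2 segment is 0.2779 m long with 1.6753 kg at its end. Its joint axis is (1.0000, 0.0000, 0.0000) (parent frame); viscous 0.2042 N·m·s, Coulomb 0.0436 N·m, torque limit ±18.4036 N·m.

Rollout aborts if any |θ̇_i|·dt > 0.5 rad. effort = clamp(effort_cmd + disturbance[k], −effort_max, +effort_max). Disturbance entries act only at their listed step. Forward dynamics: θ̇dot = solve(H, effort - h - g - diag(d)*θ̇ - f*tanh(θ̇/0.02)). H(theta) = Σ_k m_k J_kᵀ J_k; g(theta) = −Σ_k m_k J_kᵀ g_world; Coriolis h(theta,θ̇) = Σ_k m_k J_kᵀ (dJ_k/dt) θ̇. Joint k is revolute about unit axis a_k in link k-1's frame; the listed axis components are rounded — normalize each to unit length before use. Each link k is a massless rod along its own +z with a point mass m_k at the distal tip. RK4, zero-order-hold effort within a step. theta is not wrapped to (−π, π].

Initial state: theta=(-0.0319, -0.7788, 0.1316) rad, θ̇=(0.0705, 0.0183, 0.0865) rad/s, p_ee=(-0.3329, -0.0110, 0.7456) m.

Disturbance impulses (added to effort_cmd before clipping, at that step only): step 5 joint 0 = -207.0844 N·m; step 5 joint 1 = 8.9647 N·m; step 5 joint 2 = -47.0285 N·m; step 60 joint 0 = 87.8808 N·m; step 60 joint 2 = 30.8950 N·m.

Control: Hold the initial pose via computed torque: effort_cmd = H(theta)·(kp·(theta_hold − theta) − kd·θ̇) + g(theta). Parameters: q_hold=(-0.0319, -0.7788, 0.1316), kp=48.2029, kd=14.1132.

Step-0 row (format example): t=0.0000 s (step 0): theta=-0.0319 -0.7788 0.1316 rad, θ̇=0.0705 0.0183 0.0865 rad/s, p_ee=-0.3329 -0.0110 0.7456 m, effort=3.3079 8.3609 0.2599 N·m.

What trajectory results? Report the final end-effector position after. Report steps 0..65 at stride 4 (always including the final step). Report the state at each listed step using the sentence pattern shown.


t=0.0400 s (step 4): theta=-0.0296 -0.7783 0.1335 rad, θ̇=0.0430 0.0093 0.0161 rad/s, p_ee=-0.3328 -0.0133 0.7457 m, effort=4.0161 8.3830 0.4611 N·m.
t=0.0800 s (step 8): theta=-0.0516 -0.7771 0.1663 rad, θ̇=-0.7187 0.0375 0.9832 rad/s, p_ee=-0.3304 -0.0049 0.7462 m, effort=18.0370 7.2518 2.8082 N·m.
t=0.1200 s (step 12): theta=-0.0715 -0.7759 0.1911 rad, θ̇=-0.3141 0.0234 0.3316 rad/s, p_ee=-0.3280 0.0041 0.7467 m, effort=13.6956 7.5758 2.1034 N·m.
t=0.1600 s (step 16): theta=-0.0791 -0.7753 0.1975 rad, θ̇=-0.0894 0.0095 0.0247 rad/s, p_ee=-0.3271 0.0085 0.7469 m, effort=10.7932 7.8293 1.6140 N·m.
t=0.2000 s (step 20): theta=-0.0802 -0.7751 0.1962 rad, θ̇=0.0207 -0.0018 -0.0639 rad/s, p_ee=-0.3271 0.0097 0.7470 m, effort=8.8664 8.0060 1.2465 N·m.
t=0.2400 s (step 24): theta=-0.0782 -0.7753 0.1931 rad, θ̇=0.0748 -0.0080 -0.0885 rad/s, p_ee=-0.3274 0.0090 0.7470 m, effort=7.6045 8.1215 0.9982 N·m.
t=0.2800 s (step 28): theta=-0.0747 -0.7757 0.1894 rad, θ̇=0.0993 -0.0105 -0.0939 rad/s, p_ee=-0.3278 0.0071 0.7468 m, effort=6.7757 8.1973 0.8383 N·m.
t=0.3200 s (step 32): theta=-0.0705 -0.7761 0.1857 rad, θ̇=0.1065 -0.0111 -0.0906 rad/s, p_ee=-0.3283 0.0048 0.7467 m, effort=6.2360 8.2478 0.7380 N·m.
t=0.3600 s (step 36): theta=-0.0663 -0.7766 0.1822 rad, θ̇=0.1040 -0.0106 -0.0838 rad/s, p_ee=-0.3288 0.0024 0.7465 m, effort=5.8885 8.2820 0.6774 N·m.
t=0.4000 s (step 40): theta=-0.0623 -0.7770 0.1790 rad, θ̇=0.0964 -0.0098 -0.0759 rad/s, p_ee=-0.3293 0.0001 0.7463 m, effort=5.6680 8.3058 0.6428 N·m.
t=0.4400 s (step 44): theta=-0.0586 -0.7774 0.1761 rad, θ̇=0.0865 -0.0087 -0.0681 rad/s, p_ee=-0.3297 -0.0020 0.7462 m, effort=5.5310 8.3227 0.6251 N·m.
t=0.4800 s (step 48): theta=-0.0553 -0.7777 0.1736 rad, θ̇=0.0760 -0.0077 -0.0608 rad/s, p_ee=-0.3301 -0.0039 0.7460 m, effort=5.4481 8.3350 0.6179 N·m.
t=0.5200 s (step 52): theta=-0.0525 -0.7780 0.1713 rad, θ̇=0.0658 -0.0067 -0.0542 rad/s, p_ee=-0.3304 -0.0056 0.7459 m, effort=5.4002 8.3443 0.6172 N·m.
t=0.5600 s (step 56): theta=-0.0501 -0.7782 0.1692 rad, θ̇=0.0563 -0.0058 -0.0484 rad/s, p_ee=-0.3307 -0.0069 0.7458 m, effort=5.3742 8.3513 0.6204 N·m.
t=0.6000 s (step 60): theta=-0.0480 -0.7784 0.1674 rad, θ̇=0.0479 -0.0050 -0.0433 rad/s, p_ee=-0.3310 -0.0081 0.7457 m, effort=93.2427 8.3568 18.4036 N·m.
t=0.6400 s (step 64): theta=-0.0274 -0.7752 0.1526 rad, θ̇=0.4330 0.0671 -0.2905 rad/s, p_ee=-0.3314 -0.0204 0.7462 m, effort=-3.9236 8.3609 -1.2450 N·m.
t=0.6500 s (step 65): theta=-0.0235 -0.7746 0.1500 rad, θ̇=0.3638 0.0549 -0.2354 rad/s, p_ee=-0.3315 -0.0228 0.7463 m.
final p_ee position (m): -0.3315 -0.0228 0.7463


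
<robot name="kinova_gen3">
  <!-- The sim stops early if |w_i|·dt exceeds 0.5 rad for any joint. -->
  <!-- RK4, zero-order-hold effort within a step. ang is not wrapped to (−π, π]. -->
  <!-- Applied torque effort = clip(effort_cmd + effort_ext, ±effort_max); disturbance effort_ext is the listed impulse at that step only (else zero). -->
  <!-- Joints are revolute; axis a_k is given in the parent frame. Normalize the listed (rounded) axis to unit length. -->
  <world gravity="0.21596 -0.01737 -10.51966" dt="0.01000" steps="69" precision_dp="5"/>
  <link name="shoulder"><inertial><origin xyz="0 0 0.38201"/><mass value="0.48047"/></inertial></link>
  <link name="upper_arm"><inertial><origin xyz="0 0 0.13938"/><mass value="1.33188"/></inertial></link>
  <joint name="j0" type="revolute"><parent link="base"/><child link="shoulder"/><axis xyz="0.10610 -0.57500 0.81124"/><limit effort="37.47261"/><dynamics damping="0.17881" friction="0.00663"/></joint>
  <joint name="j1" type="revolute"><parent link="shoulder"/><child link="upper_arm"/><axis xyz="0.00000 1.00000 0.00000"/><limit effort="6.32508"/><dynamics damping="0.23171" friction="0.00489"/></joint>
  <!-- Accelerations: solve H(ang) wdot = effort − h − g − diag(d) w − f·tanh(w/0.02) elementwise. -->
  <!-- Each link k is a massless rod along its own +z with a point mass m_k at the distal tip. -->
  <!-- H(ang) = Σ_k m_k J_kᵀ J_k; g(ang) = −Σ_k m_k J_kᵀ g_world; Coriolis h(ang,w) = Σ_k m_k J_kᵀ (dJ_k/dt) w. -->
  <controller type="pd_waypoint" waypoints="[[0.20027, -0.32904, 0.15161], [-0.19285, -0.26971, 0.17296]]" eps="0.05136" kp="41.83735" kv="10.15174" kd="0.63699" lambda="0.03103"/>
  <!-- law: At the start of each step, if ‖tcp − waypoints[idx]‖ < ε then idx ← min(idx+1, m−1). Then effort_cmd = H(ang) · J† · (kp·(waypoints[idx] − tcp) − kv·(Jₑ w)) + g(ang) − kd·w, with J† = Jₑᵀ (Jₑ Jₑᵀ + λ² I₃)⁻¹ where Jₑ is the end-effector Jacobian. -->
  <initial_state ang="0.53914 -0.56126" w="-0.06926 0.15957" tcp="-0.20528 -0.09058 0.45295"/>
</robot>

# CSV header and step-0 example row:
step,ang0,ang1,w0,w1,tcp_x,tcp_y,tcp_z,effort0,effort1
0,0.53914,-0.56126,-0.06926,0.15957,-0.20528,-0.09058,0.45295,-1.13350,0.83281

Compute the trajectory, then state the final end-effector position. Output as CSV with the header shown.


step,ang0,ang1,w0,w1,tcp_x,tcp_y,tcp_z,effort0,effort1
1,0.53820,-0.56140,-0.11400,-0.17195,-0.20512,-0.09038,0.45306,-1.20900,1.10573
2,0.53728,-0.56332,-0.06971,-0.21119,-0.20510,-0.09026,0.45297,-1.32750,1.16250
3,0.53680,-0.56552,-0.02709,-0.23001,-0.20518,-0.09024,0.45280,-1.43074,1.19970
4,0.53671,-0.56790,0.00883,-0.24679,-0.20536,-0.09031,0.45255,-1.51730,1.23126
5,0.53694,-0.57045,0.03859,-0.26290,-0.20561,-0.09046,0.45225,-1.58928,1.25871
6,0.53746,-0.57314,0.06442,-0.27603,-0.20592,-0.09068,0.45189,-1.65040,1.28119
7,0.53822,-0.57596,0.08670,-0.28768,-0.20628,-0.09095,0.45149,-1.70239,1.30026
8,0.53918,-0.57889,0.10592,-0.29845,-0.20669,-0.09127,0.45105,-1.74669,1.31674
9,0.54032,-0.58192,0.12259,-0.30853,-0.20714,-0.09163,0.45057,-1.78456,1.33108
10,0.54162,-0.58506,0.13714,-0.31808,-0.20762,-0.09203,0.45006,-1.81707,1.34366
11,0.54306,-0.58828,0.14994,-0.32718,-0.20814,-0.09247,0.44953,-1.84511,1.35476
12,0.54461,-0.59159,0.16128,-0.33595,-0.20868,-0.09293,0.44896,-1.86942,1.36465
13,0.54628,-0.59499,0.17142,-0.34444,-0.20924,-0.09342,0.44837,-1.89063,1.37351
14,0.54804,-0.59848,0.18059,-0.35272,-0.20983,-0.09394,0.44776,-1.90925,1.38153
15,0.54989,-0.60205,0.18895,-0.36084,-0.21043,-0.09447,0.44712,-1.92571,1.38886
16,0.55181,-0.60569,0.19665,-0.36886,-0.21105,-0.09503,0.44646,-1.94039,1.39560
17,0.55382,-0.60942,0.20383,-0.37679,-0.21169,-0.09561,0.44578,-1.95359,1.40187
18,0.55589,-0.61322,0.21058,-0.38469,-0.21234,-0.09621,0.44508,-1.96555,1.40775
19,0.55803,-0.61711,0.21700,-0.39257,-0.21301,-0.09682,0.44436,-1.97649,1.41329
20,0.56023,-0.62107,0.22316,-0.40045,-0.21368,-0.09746,0.44362,-1.98659,1.41858
21,0.56249,-0.62511,0.22913,-0.40835,-0.21437,-0.09811,0.44286,-1.99599,1.42364
22,0.56481,-0.62924,0.23496,-0.41629,-0.21507,-0.09877,0.44209,-2.00482,1.42852
23,0.56719,-0.63344,0.24069,-0.42428,-0.21578,-0.09946,0.44129,-2.01318,1.43326
24,0.56962,-0.63772,0.24636,-0.43234,-0.21650,-0.10016,0.44047,-2.02116,1.43788
25,0.57212,-0.64208,0.25201,-0.44046,-0.21724,-0.10087,0.43963,-2.02883,1.44241
26,0.57466,-0.64653,0.25765,-0.44866,-0.21798,-0.10161,0.43877,-2.03624,1.44685
27,0.57727,-0.65105,0.26333,-0.45695,-0.21873,-0.10236,0.43789,-2.04346,1.45124
28,0.57993,-0.65566,0.26905,-0.46533,-0.21948,-0.10312,0.43699,-2.05052,1.45557
29,0.58265,-0.66036,0.27484,-0.47380,-0.22025,-0.10390,0.43607,-2.05746,1.45986
30,0.58543,-0.66513,0.28071,-0.48237,-0.22103,-0.10470,0.43512,-2.06430,1.46413
31,0.58826,-0.67000,0.28667,-0.49105,-0.22181,-0.10552,0.43416,-2.07107,1.46836
32,0.59116,-0.67495,0.29275,-0.49983,-0.22260,-0.10635,0.43317,-2.07780,1.47258
33,0.59412,-0.67999,0.29894,-0.50871,-0.22340,-0.10721,0.43216,-2.08449,1.47677
34,0.59714,-0.68512,0.30525,-0.51770,-0.22421,-0.10808,0.43112,-2.09116,1.48095
35,0.60023,-0.69035,0.31171,-0.52681,-0.22502,-0.10897,0.43006,-2.09782,1.48512
36,0.60338,-0.69566,0.31831,-0.53602,-0.22585,-0.10987,0.42898,-2.10449,1.48927
37,0.60659,-0.70106,0.32507,-0.54534,-0.22668,-0.11080,0.42787,-2.11117,1.49341
38,0.60988,-0.70656,0.33199,-0.55478,-0.22751,-0.11175,0.42674,-2.11786,1.49753
39,0.61323,-0.71216,0.33907,-0.56433,-0.22835,-0.11272,0.42558,-2.12457,1.50164
40,0.61666,-0.71785,0.34633,-0.57399,-0.22920,-0.11370,0.42439,-2.13131,1.50573
41,0.62016,-0.72363,0.35378,-0.58376,-0.23006,-0.11471,0.42317,-2.13808,1.50980
42,0.62374,-0.72952,0.36141,-0.59364,-0.23092,-0.11574,0.42193,-2.14488,1.51385
43,0.62739,-0.73550,0.36923,-0.60364,-0.23178,-0.11680,0.42066,-2.15171,1.51788
44,0.63112,-0.74159,0.37725,-0.61374,-0.23266,-0.11787,0.41936,-2.15857,1.52188
45,0.63494,-0.74778,0.38548,-0.62395,-0.23353,-0.11897,0.41803,-2.16547,1.52584
46,0.63883,-0.75407,0.39392,-0.63427,-0.23441,-0.12009,0.41667,-2.17241,1.52978
47,0.64281,-0.76046,0.40258,-0.64469,-0.23529,-0.12123,0.41527,-2.17938,1.53367
48,0.64688,-0.76696,0.41147,-0.65521,-0.23618,-0.12240,0.41385,-2.18639,1.53752
49,0.65104,-0.77356,0.42058,-0.66584,-0.23707,-0.12360,0.41239,-2.19343,1.54132
50,0.65530,-0.78027,0.42992,-0.67656,-0.23796,-0.12482,0.41090,-2.20050,1.54507
51,0.65964,-0.78709,0.43951,-0.68738,-0.23885,-0.12607,0.40937,-2.20761,1.54876
52,0.66409,-0.79402,0.44935,-0.69829,-0.23975,-0.12734,0.40781,-2.21475,1.55239
53,0.66863,-0.80106,0.45944,-0.70930,-0.24064,-0.12864,0.40622,-2.22192,1.55595
54,0.67328,-0.80820,0.46978,-0.72039,-0.24154,-0.12997,0.40458,-2.22911,1.55943
55,0.67803,-0.81546,0.48039,-0.73156,-0.24243,-0.13132,0.40291,-2.23633,1.56284
56,0.68289,-0.82283,0.49127,-0.74280,-0.24333,-0.13271,0.40121,-2.24357,1.56615
57,0.68785,-0.83032,0.50243,-0.75413,-0.24422,-0.13412,0.39946,-2.25083,1.56937
58,0.69293,-0.83791,0.51387,-0.76552,-0.24510,-0.13557,0.39768,-2.25811,1.57249
59,0.69813,-0.84563,0.52560,-0.77697,-0.24599,-0.13704,0.39585,-2.26541,1.57550
60,0.70345,-0.85345,0.53762,-0.78849,-0.24687,-0.13855,0.39399,-2.27271,1.57839
61,0.70888,-0.86139,0.54995,-0.80005,-0.24774,-0.14008,0.39208,-2.28002,1.58116
62,0.71445,-0.86945,0.56258,-0.81166,-0.24860,-0.14165,0.39013,-2.28734,1.58380
63,0.72014,-0.87763,0.57552,-0.82331,-0.24946,-0.14326,0.38814,-2.29466,1.58629
64,0.72596,-0.88592,0.58878,-0.83500,-0.25031,-0.14489,0.38610,-2.30197,1.58863
65,0.73191,-0.89433,0.60237,-0.84670,-0.25115,-0.14656,0.38402,-2.30927,1.59082
66,0.73801,-0.90285,0.61628,-0.85843,-0.25197,-0.14826,0.38189,-2.31656,1.59283
67,0.74424,-0.91150,0.63054,-0.87016,-0.25279,-0.15000,0.37972,-2.32384,1.59467
68,0.75062,-0.92026,0.64513,-0.88188,-0.25359,-0.15178,0.37750,-2.33109,1.59632
69,0.75714,-0.92913,0.66007,-0.89360,-0.25437,-0.15359,0.37524,,
# final tcp position (m): -0.25437 -0.15359 0.37524


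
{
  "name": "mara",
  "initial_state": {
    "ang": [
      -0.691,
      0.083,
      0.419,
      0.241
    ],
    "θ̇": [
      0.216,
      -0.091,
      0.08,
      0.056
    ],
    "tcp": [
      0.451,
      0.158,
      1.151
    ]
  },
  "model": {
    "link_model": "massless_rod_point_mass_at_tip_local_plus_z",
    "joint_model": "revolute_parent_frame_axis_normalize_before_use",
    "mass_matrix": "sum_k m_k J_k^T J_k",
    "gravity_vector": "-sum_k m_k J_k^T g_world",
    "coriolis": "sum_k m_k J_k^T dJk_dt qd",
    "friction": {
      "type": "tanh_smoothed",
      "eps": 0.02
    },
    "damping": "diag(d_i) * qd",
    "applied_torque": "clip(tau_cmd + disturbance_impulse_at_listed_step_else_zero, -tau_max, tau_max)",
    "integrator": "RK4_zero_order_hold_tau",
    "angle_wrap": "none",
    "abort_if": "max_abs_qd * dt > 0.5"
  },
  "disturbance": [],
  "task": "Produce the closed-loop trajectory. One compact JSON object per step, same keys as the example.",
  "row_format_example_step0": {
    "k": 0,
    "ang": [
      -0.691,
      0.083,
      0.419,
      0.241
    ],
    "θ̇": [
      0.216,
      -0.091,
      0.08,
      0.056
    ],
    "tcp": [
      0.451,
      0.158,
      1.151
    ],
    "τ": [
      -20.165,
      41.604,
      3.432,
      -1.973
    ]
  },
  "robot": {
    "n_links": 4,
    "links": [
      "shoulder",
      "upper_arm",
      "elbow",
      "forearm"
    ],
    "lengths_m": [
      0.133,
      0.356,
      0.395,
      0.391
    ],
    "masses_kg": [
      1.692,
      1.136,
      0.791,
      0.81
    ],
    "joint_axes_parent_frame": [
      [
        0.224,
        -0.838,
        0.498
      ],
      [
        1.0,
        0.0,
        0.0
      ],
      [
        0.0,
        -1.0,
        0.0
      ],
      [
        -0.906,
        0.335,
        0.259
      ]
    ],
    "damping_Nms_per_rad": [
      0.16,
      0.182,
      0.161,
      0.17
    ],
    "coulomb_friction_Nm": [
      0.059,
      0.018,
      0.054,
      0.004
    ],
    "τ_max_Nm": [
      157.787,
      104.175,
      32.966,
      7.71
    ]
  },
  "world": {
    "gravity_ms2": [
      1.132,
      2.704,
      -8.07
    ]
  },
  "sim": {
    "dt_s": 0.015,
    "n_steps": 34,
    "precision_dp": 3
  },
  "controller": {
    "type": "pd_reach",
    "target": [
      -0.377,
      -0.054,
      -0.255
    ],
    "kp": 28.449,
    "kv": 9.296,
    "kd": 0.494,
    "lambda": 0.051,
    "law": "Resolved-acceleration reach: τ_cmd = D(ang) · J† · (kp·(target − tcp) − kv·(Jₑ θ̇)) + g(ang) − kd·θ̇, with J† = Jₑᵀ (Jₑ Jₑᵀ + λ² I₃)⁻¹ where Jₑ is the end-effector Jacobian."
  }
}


{"k":1,"ang":[-0.708,0.095,0.45,0.256],"\u03b8\u0307":[-2.402,1.712,4.007,1.897],"tcp":[0.445,0.159,1.149],"\u03c4":[-13.451,35.883,1.885,-2.748]}
{"k":2,"ang":[-0.758,0.131,0.53,0.29],"\u03b8\u0307":[-4.315,3.078,6.597,2.395],"tcp":[0.436,0.158,1.139],"\u03c4":[-5.214,28.831,2.084,-2.716]}
{"k":3,"ang":[-0.832,0.185,0.64,0.322],"\u03b8\u0307":[-5.609,4.129,7.974,1.811],"tcp":[0.424,0.153,1.124],"\u03c4":[1.794,22.356,2.898,-2.266]}
{"k":4,"ang":[-0.923,0.253,0.763,0.341],"\u03b8\u0307":[-6.476,5.011,8.439,0.579],"tcp":[0.411,0.146,1.103],"\u03c4":[6.758,17.762,3.615,-1.724]}
{"k":5,"ang":[-1.025,0.334,0.889,0.338],"\u03b8\u0307":[-7.113,5.85,8.277,-0.955],"tcp":[0.396,0.137,1.079],"\u03c4":[10.02,15.214,3.893,-1.249]}
{"k":6,"ang":[-1.135,0.429,1.008,0.312],"\u03b8\u0307":[-7.668,6.735,7.661,-2.622],"tcp":[0.38,0.128,1.051],"\u03c4":[12.183,14.37,3.601,-0.848]}
{"k":7,"ang":[-1.254,0.537,1.116,0.26],"\u03b8\u0307":[-8.246,7.718,6.652,-4.366],"tcp":[0.364,0.12,1.022],"\u03c4":[13.782,14.858,2.681,-0.457]}
{"k":8,"ang":[-1.383,0.661,1.206,0.181],"\u03b8\u0307":[-8.916,8.821,5.228,-6.167],"tcp":[0.348,0.114,0.992],"\u03c4":[15.177,16.367,1.069,0.004]}
{"k":9,"ang":[-1.522,0.802,1.27,0.075],"\u03b8\u0307":[-9.723,10.026,3.303,-7.966],"tcp":[0.332,0.112,0.962],"\u03c4":[16.228,18.088,-1.432,0.606]}
{"k":10,"ang":[-1.675,0.961,1.302,-0.056],"\u03b8\u0307":[-10.666,11.223,0.754,-9.619],"tcp":[0.319,0.115,0.933],"\u03c4":[14.358,14.676,-5.284,1.395]}
{"k":11,"ang":[-1.841,1.135,1.29,-0.211],"\u03b8\u0307":[-11.49,11.839,-2.426,-10.884],"tcp":[0.308,0.124,0.907],"\u03c4":[3.044,-10.721,-9.172,2.274]}
{"k":12,"ang":[-2.009,1.299,1.232,-0.378],"\u03b8\u0307":[-10.69,9.928,-4.991,-11.015],"tcp":[0.3,0.137,0.885],"\u03c4":[-3.835,-32.92,-8.532,2.415]}
{"k":13,"ang":[-2.146,1.417,1.157,-0.53],"\u03b8\u0307":[-7.476,5.873,-4.683,-9.079],"tcp":[0.295,0.153,0.866],"\u03c4":[-1.665,-30.971,-7.43,1.306]}
{"k":14,"ang":[-2.232,1.478,1.1,-0.65],"\u03b8\u0307":[-4.154,2.44,-2.758,-7.016],"tcp":[0.291,0.166,0.848],"\u03c4":[0.517,-24.193,-7.145,0.138]}
{"k":15,"ang":[-2.277,1.497,1.072,-0.746],"\u03b8\u0307":[-1.825,0.138,-0.962,-5.864],"tcp":[0.286,0.176,0.829],"\u03c4":[1.794,-17.941,-6.88,-0.499]}
{"k":16,"ang":[-2.293,1.488,1.067,-0.83],"\u03b8\u0307":[-0.429,-1.332,0.234,-5.408],"tcp":[0.28,0.183,0.808],"\u03c4":[2.702,-12.619,-6.386,-0.727]}
{"k":17,"ang":[-2.294,1.461,1.075,-0.911],"\u03b8\u0307":[0.32,-2.245,0.913,-5.314],"tcp":[0.272,0.186,0.786],"\u03c4":[3.579,-8.076,-5.718,-0.723]}
{"k":18,"ang":[-2.286,1.423,1.092,-0.991],"\u03b8\u0307":[0.68,-2.789,1.272,-5.34],"tcp":[0.263,0.187,0.763],"\u03c4":[4.519,-4.219,-5.001,-0.61]}
{"k":19,"ang":[-2.275,1.379,1.112,-1.071],"\u03b8\u0307":[0.829,-3.085,1.468,-5.363],"tcp":[0.253,0.186,0.738],"\u03c4":[5.479,-1.014,-4.316,-0.447]}
{"k":20,"ang":[-2.262,1.332,1.135,-1.151],"\u03b8\u0307":[0.861,-3.21,1.588,-5.339],"tcp":[0.242,0.182,0.713],"\u03c4":[6.413,1.592,-3.71,-0.253]}
{"k":21,"ang":[-2.249,1.284,1.16,-1.231],"\u03b8\u0307":[0.833,-3.214,1.682,-5.26],"tcp":[0.23,0.177,0.686],"\u03c4":[7.277,3.659,-3.205,-0.041]}
{"k":22,"ang":[-2.237,1.236,1.186,-1.308],"\u03b8\u0307":[0.775,-3.134,1.775,-5.127],"tcp":[0.218,0.171,0.659],"\u03c4":[8.039,5.254,-2.805,0.183]}
{"k":23,"ang":[-2.226,1.19,1.213,-1.384],"\u03b8\u0307":[0.705,-2.997,1.881,-4.948],"tcp":[0.207,0.164,0.631],"\u03c4":[8.681,6.448,-2.507,0.412]}
{"k":24,"ang":[-2.216,1.147,1.242,-1.456],"\u03b8\u0307":[0.629,-2.819,2.005,-4.734],"tcp":[0.195,0.156,0.603],"\u03c4":[9.196,7.305,-2.301,0.638]}
{"k":25,"ang":[-2.207,1.106,1.274,-1.526],"\u03b8\u0307":[0.553,-2.612,2.147,-4.491],"tcp":[0.182,0.148,0.575],"\u03c4":[9.579,7.88,-2.172,0.856]}
{"k":26,"ang":[-2.2,1.068,1.307,-1.591],"\u03b8\u0307":[0.478,-2.387,2.306,-4.226],"tcp":[0.17,0.139,0.547],"\u03c4":[9.83,8.221,-2.11,1.059]}
{"k":27,"ang":[-2.193,1.034,1.343,-1.652],"\u03b8\u0307":[0.406,-2.148,2.478,-3.945],"tcp":[0.158,0.131,0.519],"\u03c4":[9.95,8.368,-2.103,1.242]}
{"k":28,"ang":[-2.187,1.004,1.381,-1.709],"\u03b8\u0307":[0.338,-1.9,2.659,-3.653],"tcp":[0.145,0.122,0.492],"\u03c4":[9.938,8.355,-2.139,1.401]}
{"k":29,"ang":[-2.183,0.977,1.423,-1.762],"\u03b8\u0307":[0.276,-1.647,2.841,-3.354],"tcp":[0.133,0.114,0.465],"\u03c4":[9.798,8.212,-2.21,1.535]}
{"k":30,"ang":[-2.179,0.955,1.467,-1.81],"\u03b8\u0307":[0.222,-1.39,3.02,-3.055],"tcp":[0.12,0.106,0.439],"\u03c4":[9.536,7.969,-2.311,1.642]}
{"k":31,"ang":[-2.176,0.936,1.513,-1.853],"\u03b8\u0307":[0.176,-1.132,3.188,-2.759],"tcp":[0.107,0.097,0.413],"\u03c4":[9.162,7.652,-2.437,1.723]}
{"k":32,"ang":[-2.174,0.921,1.562,-1.893],"\u03b8\u0307":[0.14,-0.873,3.341,-2.469],"tcp":[0.093,0.089,0.388],"\u03c4":[8.693,7.285,-2.582,1.779]}
{"k":33,"ang":[-2.172,0.909,1.613,-1.927],"\u03b8\u0307":[0.114,-0.613,3.473,-2.19],"tcp":[0.08,0.08,0.364],"\u03c4":[8.152,6.89,-2.743,1.81]}
{"k":34,"ang":[-2.17,0.902,1.666,-1.958],"\u03b8\u0307":[0.098,-0.354,3.581,-1.923],"tcp":[0.066,0.072,0.34]}
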